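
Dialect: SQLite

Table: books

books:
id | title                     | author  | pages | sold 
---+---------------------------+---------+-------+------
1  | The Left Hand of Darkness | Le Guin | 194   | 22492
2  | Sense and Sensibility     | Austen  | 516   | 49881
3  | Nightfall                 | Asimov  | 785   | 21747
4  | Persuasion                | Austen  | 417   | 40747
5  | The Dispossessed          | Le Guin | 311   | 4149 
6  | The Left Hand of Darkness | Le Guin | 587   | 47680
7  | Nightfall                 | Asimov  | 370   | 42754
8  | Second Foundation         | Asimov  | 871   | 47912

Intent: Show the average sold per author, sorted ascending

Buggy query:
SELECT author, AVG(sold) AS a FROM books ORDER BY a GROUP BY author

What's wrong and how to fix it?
Bug: GROUP BY must precede ORDER BY

Fix: Move ORDER BY to the end, after GROUP BY

Corrected query:
SELECT author, AVG(sold) AS a FROM books GROUP BY author ORDER BY a

Result:
author  | a           
--------+-------------
Le Guin | 24773.666667
Asimov  | 37471       
Austen  | 45314       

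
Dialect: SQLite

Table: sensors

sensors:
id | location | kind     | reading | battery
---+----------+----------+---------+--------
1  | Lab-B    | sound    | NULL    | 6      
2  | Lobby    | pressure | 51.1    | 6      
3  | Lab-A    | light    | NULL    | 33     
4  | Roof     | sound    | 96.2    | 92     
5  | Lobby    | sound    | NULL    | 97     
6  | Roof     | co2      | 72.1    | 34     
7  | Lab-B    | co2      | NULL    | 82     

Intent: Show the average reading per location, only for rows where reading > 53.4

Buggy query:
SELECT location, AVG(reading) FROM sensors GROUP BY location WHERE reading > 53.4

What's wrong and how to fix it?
Bug: Row-level WHERE must come before GROUP BY in the clause order

Fix: Place WHERE between FROM and GROUP BY

Corrected query:
SELECT location, AVG(reading) FROM sensors WHERE reading > 53.4 GROUP BY location

Result:
location | AVG(reading)
---------+-------------
Roof     | 84.15       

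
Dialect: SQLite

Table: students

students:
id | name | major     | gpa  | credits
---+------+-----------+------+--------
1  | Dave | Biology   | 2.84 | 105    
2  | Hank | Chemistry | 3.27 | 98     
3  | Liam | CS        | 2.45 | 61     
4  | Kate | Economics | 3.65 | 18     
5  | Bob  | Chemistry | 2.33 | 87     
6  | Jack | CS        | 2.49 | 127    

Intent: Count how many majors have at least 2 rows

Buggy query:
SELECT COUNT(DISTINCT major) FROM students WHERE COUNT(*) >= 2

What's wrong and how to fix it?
Bug: WHERE filters individual rows, not groups, so a group-level COUNT is invalid there

Fix: Use a subquery that GROUPs and filters with HAVING, then count its rows

Corrected query:
SELECT COUNT(*) FROM (SELECT major FROM students GROUP BY major HAVING COUNT(*) >= 2)

Result:
COUNT(*)
--------
2       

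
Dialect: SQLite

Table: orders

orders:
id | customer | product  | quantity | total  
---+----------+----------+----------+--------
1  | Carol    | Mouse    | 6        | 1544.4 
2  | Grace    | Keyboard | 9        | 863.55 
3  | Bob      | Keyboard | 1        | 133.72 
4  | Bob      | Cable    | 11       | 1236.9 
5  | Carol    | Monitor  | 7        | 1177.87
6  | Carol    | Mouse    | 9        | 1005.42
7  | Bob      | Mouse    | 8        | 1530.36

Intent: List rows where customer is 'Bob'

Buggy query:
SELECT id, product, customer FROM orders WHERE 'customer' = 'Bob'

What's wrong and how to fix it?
Bug: Single quotes denote string literals in SQL; the column name is being compared as a constant string

Fix: Remove the quotes around the column name (or use double quotes for an identifier)

Corrected query:
SELECT id, product, customer FROM orders WHERE customer = 'Bob'

Result:
id | product  | customer
---+----------+---------
3  | Keyboard | Bob     
4  | Cable    | Bob     
7  | Mouse    | Bob     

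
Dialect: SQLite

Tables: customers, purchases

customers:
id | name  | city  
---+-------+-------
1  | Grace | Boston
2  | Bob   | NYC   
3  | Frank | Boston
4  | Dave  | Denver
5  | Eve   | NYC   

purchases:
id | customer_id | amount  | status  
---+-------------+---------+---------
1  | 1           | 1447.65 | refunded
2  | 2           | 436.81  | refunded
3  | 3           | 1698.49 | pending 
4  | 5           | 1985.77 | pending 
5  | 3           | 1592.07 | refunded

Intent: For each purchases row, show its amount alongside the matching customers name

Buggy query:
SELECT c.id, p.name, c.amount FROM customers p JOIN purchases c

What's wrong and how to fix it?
Bug: JOIN with no ON clause produces a cartesian product; every purchases row pairs with every customers row

Fix: Add ON c.customer_id = p.id to the JOIN

Corrected query:
SELECT c.id, p.name, c.amount FROM customers p JOIN purchases c ON c.customer_id = p.id

Result:
id | name  | amount 
---+-------+--------
1  | Grace | 1447.65
2  | Bob   | 436.81 
3  | Frank | 1698.49
4  | Eve   | 1985.77
5  | Frank | 1592.07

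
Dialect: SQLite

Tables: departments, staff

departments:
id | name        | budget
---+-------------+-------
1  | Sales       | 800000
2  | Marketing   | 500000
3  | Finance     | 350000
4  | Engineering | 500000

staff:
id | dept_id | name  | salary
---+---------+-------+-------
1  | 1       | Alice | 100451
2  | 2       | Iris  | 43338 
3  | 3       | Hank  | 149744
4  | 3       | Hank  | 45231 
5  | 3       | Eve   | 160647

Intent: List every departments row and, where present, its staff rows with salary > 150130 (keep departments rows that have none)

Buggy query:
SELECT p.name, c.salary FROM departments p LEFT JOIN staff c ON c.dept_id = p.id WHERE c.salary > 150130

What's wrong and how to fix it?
Bug: Filtering c.salary in WHERE discards the NULL rows produced by LEFT JOIN, turning it into an inner join

Fix: Move the right-table condition into the ON clause so unmatched parents are kept

Corrected query:
SELECT p.name, c.salary FROM departments p LEFT JOIN staff c ON c.dept_id = p.id AND c.salary > 150130

Result:
name        | salary
------------+-------
Sales       | NULL  
Marketing   | NULL  
Finance     | 160647
Engineering | NULL  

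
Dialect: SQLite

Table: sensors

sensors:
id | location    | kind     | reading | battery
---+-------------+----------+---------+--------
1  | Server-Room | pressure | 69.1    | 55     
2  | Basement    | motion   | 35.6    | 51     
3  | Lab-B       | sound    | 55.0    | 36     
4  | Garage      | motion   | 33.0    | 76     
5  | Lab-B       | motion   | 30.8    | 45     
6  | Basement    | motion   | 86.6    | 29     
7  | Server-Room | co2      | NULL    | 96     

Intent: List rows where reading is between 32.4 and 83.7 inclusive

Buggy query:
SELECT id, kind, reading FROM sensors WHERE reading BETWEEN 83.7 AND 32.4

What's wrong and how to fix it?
Bug: BETWEEN expects the lower bound first; with 83.7 AND 32.4 the range is empty

Fix: Write BETWEEN 32.4 AND 83.7

Corrected query:
SELECT id, kind, reading FROM sensors WHERE reading BETWEEN 32.4 AND 83.7

Result:
id | kind     | reading
---+----------+--------
1  | pressure | 69.1   
2  | motion   | 35.6   
3  | sound    | 55     
4  | motion   | 33     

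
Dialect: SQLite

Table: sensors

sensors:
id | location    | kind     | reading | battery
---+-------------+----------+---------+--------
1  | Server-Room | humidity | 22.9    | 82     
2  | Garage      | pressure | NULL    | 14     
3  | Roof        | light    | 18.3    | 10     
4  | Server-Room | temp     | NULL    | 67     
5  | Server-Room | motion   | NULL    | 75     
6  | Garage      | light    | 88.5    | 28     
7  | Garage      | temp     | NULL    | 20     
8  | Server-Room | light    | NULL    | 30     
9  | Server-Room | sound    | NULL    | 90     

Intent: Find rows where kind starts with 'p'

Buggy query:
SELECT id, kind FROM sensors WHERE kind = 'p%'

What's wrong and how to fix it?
Bug: Wildcards only work with LIKE; '=' treats '%' as a literal character

Fix: Replace '=' with LIKE so 'p%' is treated as a pattern

Corrected query:
SELECT id, kind FROM sensors WHERE kind LIKE 'p%'

Result:
id | kind    
---+---------
2  | pressure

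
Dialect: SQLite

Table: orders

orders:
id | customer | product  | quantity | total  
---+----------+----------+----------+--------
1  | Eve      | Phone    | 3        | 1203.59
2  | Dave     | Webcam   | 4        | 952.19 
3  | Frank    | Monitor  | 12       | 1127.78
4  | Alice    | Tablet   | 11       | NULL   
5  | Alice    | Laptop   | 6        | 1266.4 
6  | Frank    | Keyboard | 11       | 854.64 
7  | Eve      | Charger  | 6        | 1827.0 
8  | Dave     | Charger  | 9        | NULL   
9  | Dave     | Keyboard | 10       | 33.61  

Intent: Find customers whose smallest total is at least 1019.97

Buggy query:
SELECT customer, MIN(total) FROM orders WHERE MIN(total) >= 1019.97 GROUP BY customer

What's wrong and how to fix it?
Bug: Aggregates like MIN are computed per group after WHERE runs

Fix: Use HAVING for the per-group MIN condition

Corrected query:
SELECT customer, MIN(total) FROM orders GROUP BY customer HAVING MIN(total) >= 1019.97

Result:
customer | MIN(total)
---------+-----------
Alice    | 1266.4    
Eve      | 1203.59   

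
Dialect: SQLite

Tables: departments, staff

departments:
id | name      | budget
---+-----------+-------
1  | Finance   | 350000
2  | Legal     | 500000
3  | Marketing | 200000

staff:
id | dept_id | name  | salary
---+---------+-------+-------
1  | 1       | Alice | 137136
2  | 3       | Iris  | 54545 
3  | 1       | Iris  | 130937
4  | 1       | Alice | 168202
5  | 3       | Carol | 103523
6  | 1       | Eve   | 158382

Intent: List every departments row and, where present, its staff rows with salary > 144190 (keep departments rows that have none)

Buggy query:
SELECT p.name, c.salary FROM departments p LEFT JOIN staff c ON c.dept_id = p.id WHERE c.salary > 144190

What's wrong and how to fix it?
Bug: Filtering c.salary in WHERE discards the NULL rows produced by LEFT JOIN, turning it into an inner join

Fix: Put 'c.salary > 144190' in the JOIN's ON clause instead of WHERE

Corrected query:
SELECT p.name, c.salary FROM departments p LEFT JOIN staff c ON c.dept_id = p.id AND c.salary > 144190

Result:
name      | salary
----------+-------
Finance   | 158382
Finance   | 168202
Legal     | NULL  
Marketing | NULL  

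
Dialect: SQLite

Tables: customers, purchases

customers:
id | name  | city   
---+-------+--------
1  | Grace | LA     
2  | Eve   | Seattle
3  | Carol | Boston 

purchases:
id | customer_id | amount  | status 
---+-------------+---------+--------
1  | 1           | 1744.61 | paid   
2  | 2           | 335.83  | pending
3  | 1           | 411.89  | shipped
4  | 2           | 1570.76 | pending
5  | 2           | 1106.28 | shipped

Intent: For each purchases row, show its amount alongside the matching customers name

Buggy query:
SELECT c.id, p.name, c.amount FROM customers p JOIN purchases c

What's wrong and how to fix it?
Bug: JOIN with no ON clause produces a cartesian product; every purchases row pairs with every customers row

Fix: Add ON c.customer_id = p.id to the JOIN

Corrected query:
SELECT c.id, p.name, c.amount FROM customers p JOIN purchases c ON c.customer_id = p.id

Result:
id | name  | amount 
---+-------+--------
1  | Grace | 1744.61
2  | Eve   | 335.83 
3  | Grace | 411.89 
4  | Eve   | 1570.76
5  | Eve   | 1106.28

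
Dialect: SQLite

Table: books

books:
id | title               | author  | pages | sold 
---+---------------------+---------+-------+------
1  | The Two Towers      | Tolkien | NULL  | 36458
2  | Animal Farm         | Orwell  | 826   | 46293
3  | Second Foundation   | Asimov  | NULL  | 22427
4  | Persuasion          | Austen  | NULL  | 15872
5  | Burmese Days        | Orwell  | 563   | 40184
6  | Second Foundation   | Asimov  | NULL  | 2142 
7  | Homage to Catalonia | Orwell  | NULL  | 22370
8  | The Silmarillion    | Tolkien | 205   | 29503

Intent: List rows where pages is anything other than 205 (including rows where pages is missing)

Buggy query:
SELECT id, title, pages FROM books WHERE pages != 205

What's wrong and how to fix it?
Bug: 'pages != 205' is unknown when pages is NULL, so NULL rows are silently excluded

Fix: Handle NULL separately with IS NULL alongside the inequality

Corrected query:
SELECT id, title, pages FROM books WHERE pages != 205 OR pages IS NULL

Result:
id | title               | pages
---+---------------------+------
1  | The Two Towers      | NULL 
2  | Animal Farm         | 826  
3  | Second Foundation   | NULL 
4  | Persuasion          | NULL 
5  | Burmese Days        | 563  
6  | Second Foundation   | NULL 
7  | Homage to Catalonia | NULL 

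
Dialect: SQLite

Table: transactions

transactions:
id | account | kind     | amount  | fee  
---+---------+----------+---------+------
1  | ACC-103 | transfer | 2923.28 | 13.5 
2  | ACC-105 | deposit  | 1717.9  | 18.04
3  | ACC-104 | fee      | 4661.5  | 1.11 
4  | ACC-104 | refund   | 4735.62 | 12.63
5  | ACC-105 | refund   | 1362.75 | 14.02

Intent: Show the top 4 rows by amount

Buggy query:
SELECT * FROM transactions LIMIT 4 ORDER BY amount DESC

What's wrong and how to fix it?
Bug: LIMIT must come after ORDER BY

Fix: Sort with ORDER BY, then apply LIMIT

Corrected query:
SELECT * FROM transactions ORDER BY amount DESC LIMIT 4

Result:
id | account | kind     | amount  | fee  
---+---------+----------+---------+------
4  | ACC-104 | refund   | 4735.62 | 12.63
3  | ACC-104 | fee      | 4661.5  | 1.11 
1  | ACC-103 | transfer | 2923.28 | 13.5 
2  | ACC-105 | deposit  | 1717.9  | 18.04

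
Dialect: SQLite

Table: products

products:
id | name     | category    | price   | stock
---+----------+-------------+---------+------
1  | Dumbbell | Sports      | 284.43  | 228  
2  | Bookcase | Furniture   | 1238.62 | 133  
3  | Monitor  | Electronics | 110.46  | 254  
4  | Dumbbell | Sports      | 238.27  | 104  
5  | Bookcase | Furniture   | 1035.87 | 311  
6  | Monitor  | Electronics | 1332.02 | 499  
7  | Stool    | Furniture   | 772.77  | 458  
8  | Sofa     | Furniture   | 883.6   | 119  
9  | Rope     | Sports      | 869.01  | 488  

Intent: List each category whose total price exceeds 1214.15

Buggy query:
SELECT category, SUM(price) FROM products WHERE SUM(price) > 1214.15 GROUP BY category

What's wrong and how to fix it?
Bug: Aggregate functions cannot appear in a WHERE clause

Fix: Move the aggregate condition to a HAVING clause

Corrected query:
SELECT category, SUM(price) FROM products GROUP BY category HAVING SUM(price) > 1214.15

Result:
category    | SUM(price)
------------+-----------
Electronics | 1442.48   
Furniture   | 3930.86   
Sports      | 1391.71   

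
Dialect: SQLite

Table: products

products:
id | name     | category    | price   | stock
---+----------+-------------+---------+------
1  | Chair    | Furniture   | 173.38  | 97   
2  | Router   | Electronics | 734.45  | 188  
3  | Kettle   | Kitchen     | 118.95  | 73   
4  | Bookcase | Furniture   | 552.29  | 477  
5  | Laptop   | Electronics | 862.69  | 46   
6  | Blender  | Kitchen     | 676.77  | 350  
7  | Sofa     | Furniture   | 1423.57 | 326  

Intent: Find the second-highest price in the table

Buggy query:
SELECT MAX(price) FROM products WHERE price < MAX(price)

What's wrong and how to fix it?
Bug: The inner MAX is an aggregate inside WHERE, which is not allowed

Fix: Compute the overall MAX in a subquery, then take MAX of rows below it

Corrected query:
SELECT MAX(price) FROM products WHERE price < (SELECT MAX(price) FROM products)

Result:
MAX(price)
----------
862.69    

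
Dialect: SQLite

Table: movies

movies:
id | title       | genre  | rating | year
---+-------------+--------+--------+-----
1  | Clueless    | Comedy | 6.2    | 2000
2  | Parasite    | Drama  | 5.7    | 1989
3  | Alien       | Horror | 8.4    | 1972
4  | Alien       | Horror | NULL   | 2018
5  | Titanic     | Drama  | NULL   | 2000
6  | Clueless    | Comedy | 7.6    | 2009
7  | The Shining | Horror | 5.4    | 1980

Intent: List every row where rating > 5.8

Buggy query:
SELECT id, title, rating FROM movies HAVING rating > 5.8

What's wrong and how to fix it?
Bug: HAVING filters the output of aggregation, but this query has no GROUP BY and no aggregate functions, so SQLite rejects it (HAVING clause on a non-aggregate query); the condition here is per row

Fix: Use WHERE for row-level filtering

Corrected query:
SELECT id, title, rating FROM movies WHERE rating > 5.8

Result:
id | title    | rating
---+----------+-------
1  | Clueless | 6.2   
3  | Alien    | 8.4   
6  | Clueless | 7.6   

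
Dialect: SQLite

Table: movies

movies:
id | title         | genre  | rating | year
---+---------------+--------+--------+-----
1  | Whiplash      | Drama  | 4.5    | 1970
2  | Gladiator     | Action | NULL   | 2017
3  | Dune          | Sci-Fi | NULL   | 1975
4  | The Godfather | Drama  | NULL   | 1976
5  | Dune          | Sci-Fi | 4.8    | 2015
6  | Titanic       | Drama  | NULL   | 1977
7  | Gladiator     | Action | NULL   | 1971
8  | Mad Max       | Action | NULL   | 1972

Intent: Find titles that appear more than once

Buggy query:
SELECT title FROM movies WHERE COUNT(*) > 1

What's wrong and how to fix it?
Bug: WHERE can't reference COUNT(*); aggregates are computed after WHERE

Fix: Group first, then use HAVING for the count condition

Corrected query:
SELECT title FROM movies GROUP BY title HAVING COUNT(*) > 1

Result:
title    
---------
Dune     
Gladiator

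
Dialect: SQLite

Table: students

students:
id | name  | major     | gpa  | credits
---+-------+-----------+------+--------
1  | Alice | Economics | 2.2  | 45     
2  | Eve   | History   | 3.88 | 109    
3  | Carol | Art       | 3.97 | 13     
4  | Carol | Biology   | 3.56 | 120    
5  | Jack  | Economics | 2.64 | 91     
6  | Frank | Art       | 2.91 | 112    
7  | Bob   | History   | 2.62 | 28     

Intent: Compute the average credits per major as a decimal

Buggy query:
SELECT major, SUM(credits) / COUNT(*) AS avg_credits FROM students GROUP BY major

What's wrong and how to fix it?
Bug: SUM(credits) and COUNT(*) are both integers; the division truncates the fractional part

Fix: Cast one side to REAL so the division keeps the fractional part

Corrected query:
SELECT major, SUM(credits) * 1.0 / COUNT(*) AS avg_credits FROM students GROUP BY major

Result:
major     | avg_credits
----------+------------
Art       | 62.5       
Biology   | 120        
Economics | 68         
History   | 68.5       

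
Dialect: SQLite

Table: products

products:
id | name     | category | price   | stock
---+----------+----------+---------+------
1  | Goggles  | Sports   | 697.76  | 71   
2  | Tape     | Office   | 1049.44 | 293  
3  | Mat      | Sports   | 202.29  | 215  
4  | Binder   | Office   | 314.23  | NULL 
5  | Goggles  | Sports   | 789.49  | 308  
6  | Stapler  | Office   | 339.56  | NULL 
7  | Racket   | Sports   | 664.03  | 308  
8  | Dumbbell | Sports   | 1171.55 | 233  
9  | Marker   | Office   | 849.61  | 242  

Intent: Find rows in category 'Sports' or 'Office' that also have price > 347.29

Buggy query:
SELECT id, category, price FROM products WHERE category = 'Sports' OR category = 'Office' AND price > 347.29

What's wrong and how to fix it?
Bug: AND binds tighter than OR, so this parses as category = 'Sports' OR (category = 'Office' AND price > 347.29)

Fix: Add parentheses around the OR so the AND applies to both alternatives

Corrected query:
SELECT id, category, price FROM products WHERE (category = 'Sports' OR category = 'Office') AND price > 347.29

Result:
id | category | price  
---+----------+--------
1  | Sports   | 697.76 
2  | Office   | 1049.44
5  | Sports   | 789.49 
7  | Sports   | 664.03 
8  | Sports   | 1171.55
9  | Office   | 849.61 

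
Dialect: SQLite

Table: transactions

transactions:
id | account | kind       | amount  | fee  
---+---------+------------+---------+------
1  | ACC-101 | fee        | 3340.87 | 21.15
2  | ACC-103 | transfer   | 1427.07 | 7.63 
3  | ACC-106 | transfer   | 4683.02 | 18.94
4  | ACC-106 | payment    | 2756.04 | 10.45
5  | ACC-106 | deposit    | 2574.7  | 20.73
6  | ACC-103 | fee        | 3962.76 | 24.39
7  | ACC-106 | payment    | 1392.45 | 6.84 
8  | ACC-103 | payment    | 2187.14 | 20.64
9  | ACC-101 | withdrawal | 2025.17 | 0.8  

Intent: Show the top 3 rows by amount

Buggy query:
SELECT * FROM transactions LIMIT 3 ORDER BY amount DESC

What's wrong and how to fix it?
Bug: ORDER BY cannot follow LIMIT; LIMIT is the final clause

Fix: Sort with ORDER BY, then apply LIMIT

Corrected query:
SELECT * FROM transactions ORDER BY amount DESC LIMIT 3

Result:
id | account | kind     | amount  | fee  
---+---------+----------+---------+------
3  | ACC-106 | transfer | 4683.02 | 18.94
6  | ACC-103 | fee      | 3962.76 | 24.39
1  | ACC-101 | fee      | 3340.87 | 21.15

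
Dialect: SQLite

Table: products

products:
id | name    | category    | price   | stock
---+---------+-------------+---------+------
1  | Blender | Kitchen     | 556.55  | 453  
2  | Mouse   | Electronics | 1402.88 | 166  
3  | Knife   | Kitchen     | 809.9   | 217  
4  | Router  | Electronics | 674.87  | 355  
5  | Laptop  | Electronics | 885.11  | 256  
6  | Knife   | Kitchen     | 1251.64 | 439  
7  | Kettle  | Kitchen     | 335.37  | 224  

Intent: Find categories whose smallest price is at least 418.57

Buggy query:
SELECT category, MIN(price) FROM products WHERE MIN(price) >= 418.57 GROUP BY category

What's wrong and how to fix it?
Bug: Aggregates like MIN are computed per group after WHERE runs

Fix: Use HAVING for the per-group MIN condition

Corrected query:
SELECT category, MIN(price) FROM products GROUP BY category HAVING MIN(price) >= 418.57

Result:
category    | MIN(price)
------------+-----------
Electronics | 674.87    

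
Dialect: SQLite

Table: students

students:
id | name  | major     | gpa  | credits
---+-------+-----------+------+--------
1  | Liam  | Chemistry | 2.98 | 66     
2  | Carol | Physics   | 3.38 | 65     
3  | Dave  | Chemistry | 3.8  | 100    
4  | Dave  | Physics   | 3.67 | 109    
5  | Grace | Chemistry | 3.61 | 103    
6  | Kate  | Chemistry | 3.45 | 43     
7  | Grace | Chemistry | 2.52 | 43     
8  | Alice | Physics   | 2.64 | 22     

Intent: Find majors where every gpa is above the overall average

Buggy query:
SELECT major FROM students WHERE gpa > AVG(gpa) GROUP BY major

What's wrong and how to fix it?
Bug: AVG() is an aggregate; it can't sit directly in WHERE

Fix: Use a subquery for AVG and a HAVING MIN(...) filter so the condition holds for every row in the group

Corrected query:
SELECT major FROM students GROUP BY major HAVING MIN(gpa) > (SELECT AVG(gpa) FROM students)

Result:
(no rows)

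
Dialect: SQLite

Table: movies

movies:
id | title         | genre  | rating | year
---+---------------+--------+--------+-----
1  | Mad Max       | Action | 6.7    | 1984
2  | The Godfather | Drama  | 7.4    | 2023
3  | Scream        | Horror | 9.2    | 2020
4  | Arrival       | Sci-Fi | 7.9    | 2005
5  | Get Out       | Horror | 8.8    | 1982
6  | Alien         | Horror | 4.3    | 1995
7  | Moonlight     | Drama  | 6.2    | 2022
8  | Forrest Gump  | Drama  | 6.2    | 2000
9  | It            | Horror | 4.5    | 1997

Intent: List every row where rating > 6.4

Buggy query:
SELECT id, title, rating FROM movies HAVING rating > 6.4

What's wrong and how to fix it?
Bug: This is a non-aggregate query (no GROUP BY, no aggregates), so in SQLite the HAVING clause is invalid here; a row-level condition belongs in WHERE

Fix: Use WHERE for row-level filtering

Corrected query:
SELECT id, title, rating FROM movies WHERE rating > 6.4

Result:
id | title         | rating
---+---------------+-------
1  | Mad Max       | 6.7   
2  | The Godfather | 7.4   
3  | Scream        | 9.2   
4  | Arrival       | 7.9   
5  | Get Out       | 8.8   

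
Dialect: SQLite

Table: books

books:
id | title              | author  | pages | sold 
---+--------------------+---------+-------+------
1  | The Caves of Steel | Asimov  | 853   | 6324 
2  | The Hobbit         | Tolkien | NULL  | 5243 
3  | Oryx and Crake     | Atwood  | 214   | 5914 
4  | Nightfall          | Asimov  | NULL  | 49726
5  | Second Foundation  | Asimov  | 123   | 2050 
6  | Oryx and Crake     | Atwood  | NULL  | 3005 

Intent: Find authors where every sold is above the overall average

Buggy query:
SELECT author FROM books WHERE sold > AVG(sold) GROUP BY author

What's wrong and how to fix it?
Bug: AVG() is an aggregate; it can't sit directly in WHERE

Fix: Use a subquery for AVG and a HAVING MIN(...) filter so the condition holds for every row in the group

Corrected query:
SELECT author FROM books GROUP BY author HAVING MIN(sold) > (SELECT AVG(sold) FROM books)

Result:
(no rows)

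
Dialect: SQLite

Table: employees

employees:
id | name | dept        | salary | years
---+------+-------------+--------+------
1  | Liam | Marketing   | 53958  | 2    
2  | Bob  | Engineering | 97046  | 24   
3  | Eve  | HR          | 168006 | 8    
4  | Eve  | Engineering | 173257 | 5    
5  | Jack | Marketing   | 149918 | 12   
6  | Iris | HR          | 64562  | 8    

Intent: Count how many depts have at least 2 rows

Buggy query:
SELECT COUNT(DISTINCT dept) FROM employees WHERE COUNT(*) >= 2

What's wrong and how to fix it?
Bug: COUNT(*) cannot appear in WHERE; the per-group count doesn't exist yet

Fix: Group first with HAVING COUNT(*) >= 2, then COUNT the resulting groups

Corrected query:
SELECT COUNT(*) FROM (SELECT dept FROM employees GROUP BY dept HAVING COUNT(*) >= 2)

Result:
COUNT(*)
--------
3       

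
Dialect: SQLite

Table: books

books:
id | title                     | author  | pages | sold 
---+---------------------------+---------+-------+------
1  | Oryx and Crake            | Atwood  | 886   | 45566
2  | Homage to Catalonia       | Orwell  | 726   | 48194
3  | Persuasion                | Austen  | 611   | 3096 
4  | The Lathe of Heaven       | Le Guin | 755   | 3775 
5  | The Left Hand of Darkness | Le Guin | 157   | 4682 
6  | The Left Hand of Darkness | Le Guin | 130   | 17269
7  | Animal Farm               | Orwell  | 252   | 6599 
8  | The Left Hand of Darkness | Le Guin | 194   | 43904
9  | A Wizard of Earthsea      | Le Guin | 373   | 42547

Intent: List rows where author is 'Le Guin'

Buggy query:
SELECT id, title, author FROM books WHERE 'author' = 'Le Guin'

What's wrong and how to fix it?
Bug: 'author' in single quotes is a string literal, not the column; the comparison is literal-vs-literal and never true

Fix: Remove the quotes around the column name (or use double quotes for an identifier)

Corrected query:
SELECT id, title, author FROM books WHERE author = 'Le Guin'

Result:
id | title                     | author 
---+---------------------------+--------
4  | The Lathe of Heaven       | Le Guin
5  | The Left Hand of Darkness | Le Guin
6  | The Left Hand of Darkness | Le Guin
8  | The Left Hand of Darkness | Le Guin
9  | A Wizard of Earthsea      | Le Guin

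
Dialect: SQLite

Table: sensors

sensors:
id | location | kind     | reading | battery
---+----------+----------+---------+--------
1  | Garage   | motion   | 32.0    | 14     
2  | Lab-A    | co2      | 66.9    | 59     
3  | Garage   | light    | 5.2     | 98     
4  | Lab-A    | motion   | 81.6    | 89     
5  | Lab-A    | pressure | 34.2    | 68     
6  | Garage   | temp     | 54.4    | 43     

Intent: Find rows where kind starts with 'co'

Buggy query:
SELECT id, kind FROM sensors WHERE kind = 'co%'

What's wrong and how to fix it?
Bug: '=' compares the literal string including the % character; pattern matching needs LIKE

Fix: Use LIKE for wildcard pattern matching

Corrected query:
SELECT id, kind FROM sensors WHERE kind LIKE 'co%'

Result:
id | kind
---+-----
2  | co2 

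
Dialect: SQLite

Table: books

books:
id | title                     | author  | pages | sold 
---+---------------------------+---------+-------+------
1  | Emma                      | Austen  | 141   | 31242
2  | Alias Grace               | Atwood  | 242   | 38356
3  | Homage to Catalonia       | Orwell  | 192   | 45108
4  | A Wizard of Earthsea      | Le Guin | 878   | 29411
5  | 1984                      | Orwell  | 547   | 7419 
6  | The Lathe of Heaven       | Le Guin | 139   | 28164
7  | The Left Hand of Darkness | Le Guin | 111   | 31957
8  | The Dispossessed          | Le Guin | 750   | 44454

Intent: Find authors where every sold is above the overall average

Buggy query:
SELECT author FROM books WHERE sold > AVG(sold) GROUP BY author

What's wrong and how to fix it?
Bug: AVG() is an aggregate; it can't sit directly in WHERE

Fix: Compute the overall average in a scalar subquery and compare each group's MIN against it in HAVING

Corrected query:
SELECT author FROM books GROUP BY author HAVING MIN(sold) > (SELECT AVG(sold) FROM books)

Result:
author
------
Atwood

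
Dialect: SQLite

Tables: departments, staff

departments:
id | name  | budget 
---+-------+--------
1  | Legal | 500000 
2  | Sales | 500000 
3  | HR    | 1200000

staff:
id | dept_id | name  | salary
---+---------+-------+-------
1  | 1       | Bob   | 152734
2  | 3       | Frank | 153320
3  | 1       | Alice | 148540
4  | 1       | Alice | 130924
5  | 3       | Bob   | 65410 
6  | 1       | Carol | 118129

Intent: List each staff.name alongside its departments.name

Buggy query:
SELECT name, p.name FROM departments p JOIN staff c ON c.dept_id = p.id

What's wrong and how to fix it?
Bug: 'name' exists in both joined tables, so the database can't tell which one is meant

Fix: Prefix ambiguous columns with the table alias

Corrected query:
SELECT c.name, p.name FROM departments p JOIN staff c ON c.dept_id = p.id

Result:
name  | name 
------+------
Bob   | Legal
Frank | HR   
Alice | Legal
Alice | Legal
Bob   | HR   
Carol | Legal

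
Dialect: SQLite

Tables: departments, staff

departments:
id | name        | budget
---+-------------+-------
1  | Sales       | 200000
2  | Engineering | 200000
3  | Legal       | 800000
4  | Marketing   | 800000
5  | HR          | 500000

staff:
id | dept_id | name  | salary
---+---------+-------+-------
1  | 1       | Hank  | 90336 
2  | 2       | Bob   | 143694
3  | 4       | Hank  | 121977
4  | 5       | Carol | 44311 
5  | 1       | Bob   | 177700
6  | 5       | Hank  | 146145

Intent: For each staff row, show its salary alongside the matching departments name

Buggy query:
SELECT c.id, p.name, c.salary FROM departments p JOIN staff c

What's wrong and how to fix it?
Bug: JOIN with no ON clause produces a cartesian product; every staff row pairs with every departments row

Fix: Add ON c.dept_id = p.id to the JOIN

Corrected query:
SELECT c.id, p.name, c.salary FROM departments p JOIN staff c ON c.dept_id = p.id

Result:
id | name        | salary
---+-------------+-------
1  | Sales       | 90336 
2  | Engineering | 143694
3  | Marketing   | 121977
4  | HR          | 44311 
5  | Sales       | 177700
6  | HR          | 146145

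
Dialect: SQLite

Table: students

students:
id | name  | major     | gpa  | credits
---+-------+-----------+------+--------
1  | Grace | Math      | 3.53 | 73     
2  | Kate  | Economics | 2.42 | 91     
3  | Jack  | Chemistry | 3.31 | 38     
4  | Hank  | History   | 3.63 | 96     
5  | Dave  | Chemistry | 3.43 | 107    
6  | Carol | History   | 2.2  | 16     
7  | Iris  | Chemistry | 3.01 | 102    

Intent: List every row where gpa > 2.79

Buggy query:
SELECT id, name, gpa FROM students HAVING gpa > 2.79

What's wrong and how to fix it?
Bug: This is a non-aggregate query (no GROUP BY, no aggregates), so in SQLite the HAVING clause is invalid here; a row-level condition belongs in WHERE

Fix: Replace HAVING with WHERE since the condition applies to individual rows

Corrected query:
SELECT id, name, gpa FROM students WHERE gpa > 2.79

Result:
id | name  | gpa 
---+-------+-----
1  | Grace | 3.53
3  | Jack  | 3.31
4  | Hank  | 3.63
5  | Dave  | 3.43
7  | Iris  | 3.01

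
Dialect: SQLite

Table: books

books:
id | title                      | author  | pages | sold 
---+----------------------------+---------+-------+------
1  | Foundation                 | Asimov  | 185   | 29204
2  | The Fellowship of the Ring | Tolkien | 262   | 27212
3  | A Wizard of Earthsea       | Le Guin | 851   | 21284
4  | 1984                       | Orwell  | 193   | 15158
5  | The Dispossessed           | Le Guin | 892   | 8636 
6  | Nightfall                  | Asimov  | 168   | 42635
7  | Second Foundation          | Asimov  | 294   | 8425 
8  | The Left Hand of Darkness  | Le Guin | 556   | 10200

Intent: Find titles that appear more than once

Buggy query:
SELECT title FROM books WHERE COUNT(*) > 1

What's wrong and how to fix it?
Bug: WHERE can't reference COUNT(*); aggregates are computed after WHERE

Fix: Group first, then use HAVING for the count condition

Corrected query:
SELECT title FROM books GROUP BY title HAVING COUNT(*) > 1

Result:
(no rows)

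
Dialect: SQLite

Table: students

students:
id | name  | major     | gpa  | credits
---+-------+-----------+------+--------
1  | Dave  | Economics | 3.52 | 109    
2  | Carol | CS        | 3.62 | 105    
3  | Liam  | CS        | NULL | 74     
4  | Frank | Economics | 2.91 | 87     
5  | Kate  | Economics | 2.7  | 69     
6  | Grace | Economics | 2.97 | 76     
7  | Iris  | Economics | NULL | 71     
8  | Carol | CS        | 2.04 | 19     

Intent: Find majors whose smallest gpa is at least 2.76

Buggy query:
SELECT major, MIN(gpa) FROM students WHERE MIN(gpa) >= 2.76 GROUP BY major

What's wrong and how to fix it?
Bug: Aggregates like MIN are computed per group after WHERE runs

Fix: Use HAVING for the per-group MIN condition

Corrected query:
SELECT major, MIN(gpa) FROM students GROUP BY major HAVING MIN(gpa) >= 2.76

Result:
(no rows)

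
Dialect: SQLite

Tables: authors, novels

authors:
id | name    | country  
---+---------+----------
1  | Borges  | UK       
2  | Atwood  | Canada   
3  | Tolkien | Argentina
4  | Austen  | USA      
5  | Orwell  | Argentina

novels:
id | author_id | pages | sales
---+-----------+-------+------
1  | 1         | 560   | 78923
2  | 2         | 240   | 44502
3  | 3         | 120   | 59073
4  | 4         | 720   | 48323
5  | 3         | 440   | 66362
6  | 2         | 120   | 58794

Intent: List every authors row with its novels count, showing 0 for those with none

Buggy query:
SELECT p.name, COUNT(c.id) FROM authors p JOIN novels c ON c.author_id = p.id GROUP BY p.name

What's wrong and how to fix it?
Bug: An inner join excludes parents with zero children

Fix: Switch to LEFT JOIN to retain unmatched parent rows

Corrected query:
SELECT p.name, COUNT(c.id) FROM authors p LEFT JOIN novels c ON c.author_id = p.id GROUP BY p.name

Result:
name    | COUNT(c.id)
--------+------------
Atwood  | 2          
Austen  | 1          
Borges  | 1          
Orwell  | 0          
Tolkien | 2          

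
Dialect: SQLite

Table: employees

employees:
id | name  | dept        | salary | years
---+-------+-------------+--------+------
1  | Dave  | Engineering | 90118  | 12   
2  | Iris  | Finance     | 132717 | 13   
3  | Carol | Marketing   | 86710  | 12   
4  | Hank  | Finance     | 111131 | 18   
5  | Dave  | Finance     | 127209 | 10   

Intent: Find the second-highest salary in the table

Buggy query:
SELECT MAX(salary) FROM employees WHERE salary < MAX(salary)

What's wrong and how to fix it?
Bug: The inner MAX is an aggregate inside WHERE, which is not allowed

Fix: Put the inner MAX in a scalar subquery

Corrected query:
SELECT MAX(salary) FROM employees WHERE salary < (SELECT MAX(salary) FROM employees)

Result:
MAX(salary)
-----------
127209     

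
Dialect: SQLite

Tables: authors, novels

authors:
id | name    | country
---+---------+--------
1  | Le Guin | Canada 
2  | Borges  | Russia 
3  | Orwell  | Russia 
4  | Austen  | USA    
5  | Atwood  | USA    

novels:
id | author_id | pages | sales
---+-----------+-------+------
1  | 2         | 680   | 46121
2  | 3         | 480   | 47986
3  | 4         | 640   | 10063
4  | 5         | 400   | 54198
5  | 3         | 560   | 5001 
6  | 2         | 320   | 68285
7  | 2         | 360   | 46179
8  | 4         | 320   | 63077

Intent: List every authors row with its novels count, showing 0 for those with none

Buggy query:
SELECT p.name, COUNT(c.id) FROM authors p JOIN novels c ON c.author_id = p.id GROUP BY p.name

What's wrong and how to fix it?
Bug: An inner join excludes parents with zero children

Fix: Use LEFT JOIN so parents without children still appear (COUNT(c.id) gives 0)

Corrected query:
SELECT p.name, COUNT(c.id) FROM authors p LEFT JOIN novels c ON c.author_id = p.id GROUP BY p.name

Result:
name    | COUNT(c.id)
--------+------------
Atwood  | 1          
Austen  | 2          
Borges  | 3          
Le Guin | 0          
Orwell  | 2          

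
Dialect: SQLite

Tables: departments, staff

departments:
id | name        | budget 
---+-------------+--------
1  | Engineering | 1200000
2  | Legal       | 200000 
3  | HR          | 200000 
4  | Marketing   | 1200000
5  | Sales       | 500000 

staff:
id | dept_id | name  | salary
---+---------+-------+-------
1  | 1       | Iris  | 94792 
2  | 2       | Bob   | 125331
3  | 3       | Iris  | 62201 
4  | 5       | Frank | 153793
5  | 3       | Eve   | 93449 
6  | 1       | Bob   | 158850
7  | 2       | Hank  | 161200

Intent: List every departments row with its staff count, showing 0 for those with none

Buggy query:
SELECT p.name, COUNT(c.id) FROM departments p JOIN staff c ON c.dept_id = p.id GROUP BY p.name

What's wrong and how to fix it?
Bug: INNER JOIN drops departments rows that have no matching staff rows

Fix: Use LEFT JOIN so parents without children still appear (COUNT(c.id) gives 0)

Corrected query:
SELECT p.name, COUNT(c.id) FROM departments p LEFT JOIN staff c ON c.dept_id = p.id GROUP BY p.name

Result:
name        | COUNT(c.id)
------------+------------
Engineering | 2          
HR          | 2          
Legal       | 2          
Marketing   | 0          
Sales       | 1          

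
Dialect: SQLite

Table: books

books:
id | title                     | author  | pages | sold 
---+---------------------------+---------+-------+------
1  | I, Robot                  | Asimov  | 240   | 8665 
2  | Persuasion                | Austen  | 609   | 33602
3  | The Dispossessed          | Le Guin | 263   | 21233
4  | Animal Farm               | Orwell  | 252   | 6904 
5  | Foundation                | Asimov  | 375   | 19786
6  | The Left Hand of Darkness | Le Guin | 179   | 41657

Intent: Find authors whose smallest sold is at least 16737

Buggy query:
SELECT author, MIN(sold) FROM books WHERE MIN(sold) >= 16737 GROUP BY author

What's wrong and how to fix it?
Bug: MIN() in WHERE is a misuse of aggregate

Fix: Use HAVING for the per-group MIN condition

Corrected query:
SELECT author, MIN(sold) FROM books GROUP BY author HAVING MIN(sold) >= 16737

Result:
author  | MIN(sold)
--------+----------
Austen  | 33602    
Le Guin | 21233    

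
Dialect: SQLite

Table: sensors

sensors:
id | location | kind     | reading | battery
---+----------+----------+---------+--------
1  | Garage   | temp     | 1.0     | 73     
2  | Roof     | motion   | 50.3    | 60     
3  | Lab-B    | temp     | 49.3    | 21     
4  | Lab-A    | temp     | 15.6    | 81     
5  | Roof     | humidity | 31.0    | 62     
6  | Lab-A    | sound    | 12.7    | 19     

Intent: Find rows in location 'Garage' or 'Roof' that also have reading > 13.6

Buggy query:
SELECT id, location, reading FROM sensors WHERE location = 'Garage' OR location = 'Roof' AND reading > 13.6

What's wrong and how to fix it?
Bug: AND binds tighter than OR, so this parses as location = 'Garage' OR (location = 'Roof' AND reading > 13.6)

Fix: Add parentheses around the OR so the AND applies to both alternatives

Corrected query:
SELECT id, location, reading FROM sensors WHERE (location = 'Garage' OR location = 'Roof') AND reading > 13.6

Result:
id | location | reading
---+----------+--------
2  | Roof     | 50.3   
5  | Roof     | 31     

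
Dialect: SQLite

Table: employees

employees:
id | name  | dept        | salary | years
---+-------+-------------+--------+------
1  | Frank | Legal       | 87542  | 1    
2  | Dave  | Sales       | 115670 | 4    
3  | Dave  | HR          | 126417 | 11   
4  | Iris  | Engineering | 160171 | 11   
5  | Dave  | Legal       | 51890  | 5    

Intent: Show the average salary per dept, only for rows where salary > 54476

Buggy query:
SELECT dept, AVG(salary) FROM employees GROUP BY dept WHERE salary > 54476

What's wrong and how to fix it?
Bug: Row-level WHERE must come before GROUP BY in the clause order

Fix: Place WHERE between FROM and GROUP BY

Corrected query:
SELECT dept, AVG(salary) FROM employees WHERE salary > 54476 GROUP BY dept

Result:
dept        | AVG(salary)
------------+------------
Engineering | 160171     
HR          | 126417     
Legal       | 87542      
Sales       | 115670     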